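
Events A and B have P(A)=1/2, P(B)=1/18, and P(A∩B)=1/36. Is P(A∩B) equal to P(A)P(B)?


P(A)*P(B) = 1/2*1/18 = 1/36
P(A∩B) = 1/36, which equals P(A)P(B), so independent

Yes, A and B are independent


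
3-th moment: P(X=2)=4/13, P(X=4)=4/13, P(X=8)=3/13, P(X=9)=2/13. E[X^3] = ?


E[X^3] = sum(x^3 * P(x))
= 8*4/13 + 64*4/13 + 512*3/13 + 729*2/13
= 3282/13

3282/13


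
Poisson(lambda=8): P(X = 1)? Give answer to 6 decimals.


P(X=1) = e^(-8) * 8^1 / 1!
≈ 0.0003354626279 * 8 / 1
≈ 0.002684

0.002684


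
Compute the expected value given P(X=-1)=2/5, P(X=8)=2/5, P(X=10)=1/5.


E[X] = sum(x * P(x))
= -1*2/5 + 8*2/5 + 10*1/5
= 24/5

24/5


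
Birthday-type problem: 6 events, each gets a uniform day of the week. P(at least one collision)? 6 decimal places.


P(all different) = prod((7-i)/7 for i=0..5) = 0.042839
P(at least one match) = 1 - 0.042839 = 0.957161

0.957161


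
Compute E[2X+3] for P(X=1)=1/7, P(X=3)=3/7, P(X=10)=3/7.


E[2X+3] = sum(g(x)*P(x))
= 5*1/7 + 9*3/7 + 23*3/7
= 101/7

101/7


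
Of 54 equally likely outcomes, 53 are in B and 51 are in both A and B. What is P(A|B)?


P(A|B) = P(A∩B)/P(B) = (51/54)/(53/54) = 51/53

51/53


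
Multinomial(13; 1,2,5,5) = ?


13! = 6227020800
Denominator: 1!=1 * 2!=2 * 5!=120 * 5!=120
Coefficient = 6227020800 / 28800 = 216216

216216


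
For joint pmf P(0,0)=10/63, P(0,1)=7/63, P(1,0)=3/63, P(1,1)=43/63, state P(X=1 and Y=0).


Read from table: P(X=1, Y=0) = 3/63 = 1/21

1/21


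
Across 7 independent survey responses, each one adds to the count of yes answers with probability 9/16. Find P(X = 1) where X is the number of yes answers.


P(X=1) = C(7,1) * p^1 * (1-p)^6
= 7 * 9/16 * 117649/16777216
= 7411887/268435456

7411887/268435456


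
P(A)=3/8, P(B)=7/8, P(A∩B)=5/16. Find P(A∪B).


P(A∪B) = P(A) + P(B) - P(A∩B)
= 3/8 + 7/8 - 5/16 = 15/16

15/16


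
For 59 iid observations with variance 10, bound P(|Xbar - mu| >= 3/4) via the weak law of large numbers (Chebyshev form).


Var(Xbar) = Var(X)/n = 10/59
Chebyshev: P(|Xbar-mu| >= 3/4) <= Var(Xbar)/(3/4)^2 = (10/59)/(9/16) = 160/531

160/531


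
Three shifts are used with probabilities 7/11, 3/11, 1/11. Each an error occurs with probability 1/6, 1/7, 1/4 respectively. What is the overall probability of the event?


P(A) = P(A|B1)P(B1) + P(A|B2)P(B2) + P(A|B3)P(B3)
= 1/6*7/11 + 1/7*3/11 + 1/4*1/11
= 7/66 + 3/77 + 1/44 = 155/924

155/924


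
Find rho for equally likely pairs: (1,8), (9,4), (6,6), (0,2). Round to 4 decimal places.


Cov(X,Y) = 0.0000, Var(X) = 13.5000, Var(Y) = 5.0000
rho = Cov/(sqrt(VarX)*sqrt(VarY)) = 0.0000

0.0000


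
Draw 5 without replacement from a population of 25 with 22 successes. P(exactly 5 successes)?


P(X=5) = C(22,5)*C(3,0) / C(25,5)
= 26334*1 / 53130
= 26334/53130 = 57/115

57/115


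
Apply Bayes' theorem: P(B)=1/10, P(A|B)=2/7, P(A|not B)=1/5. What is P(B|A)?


P(A) = P(A|B)P(B) + P(A|B')P(B') = 2/7*1/10 + 1/5*9/10 = 73/350
P(B|A) = P(A|B)P(B)/P(A) = (1/35)/(73/350) = 10/73

10/73


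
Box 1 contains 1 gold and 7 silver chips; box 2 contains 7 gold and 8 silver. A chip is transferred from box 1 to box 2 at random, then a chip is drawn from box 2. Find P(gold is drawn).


P(transfer gold) = 1/8; P(transfer silver) = 7/8
If gold transferred: Urn II has 8 gold of 16, so P(gold|gold moved) = 1/2
If silver transferred: Urn II has 7 gold of 16, so P(gold|silver moved) = 7/16
By total probability: P(gold) = 1/8*1/2 + 7/8*7/16 = 57/128

57/128


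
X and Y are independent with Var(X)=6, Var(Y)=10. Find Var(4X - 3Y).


Independence => Cov(X,Y)=0
Var(4X - 3Y) = 4^2*Var(X) + (-3)^2*Var(Y)
= 16*6 + 9*10 = 186

186


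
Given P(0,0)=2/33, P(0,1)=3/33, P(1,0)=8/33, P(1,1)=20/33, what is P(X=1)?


P(X=1) = P(1,0)+P(1,1) = 8/33 + 20/33 = 28/33

28/33


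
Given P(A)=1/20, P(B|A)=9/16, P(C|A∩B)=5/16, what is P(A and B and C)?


P(A∩B∩C) = P(A) * P(B|A) * P(C|A∩B)
= 1/20 * 9/16 * 5/16
= 9/320 * 5/16 = 9/1024

9/1024


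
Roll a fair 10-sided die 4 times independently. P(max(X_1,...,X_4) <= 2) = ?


P(max <= 2) = P(all X_i <= 2) = (P(X_1 <= 2))^4
= (2/10)^4 = (1/5)^4 = 1/625

1/625


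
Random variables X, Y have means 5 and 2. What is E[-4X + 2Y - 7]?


E[-4X + 2Y - 7] = -4*E[X] + 2*E[Y] - 7
= (-4)*(5) + (2)*(2) + (-7)
= -20 + 4 - 7 = -23

-23


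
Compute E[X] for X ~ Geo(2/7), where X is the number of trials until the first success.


For geometric (trials until first success), E[X] = 1/p = 1/(2/7) = 7/2

7/2


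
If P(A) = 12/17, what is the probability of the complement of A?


P(A') = 1 - P(A) = 1 - 12/17 = 5/17

5/17


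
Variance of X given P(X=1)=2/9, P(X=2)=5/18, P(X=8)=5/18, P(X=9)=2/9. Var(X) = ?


E[X] = 5, E[X^2] = 334/9
Var(X) = E[X^2] - (E[X])^2 = 334/9 - (5)^2 = 109/9

109/9


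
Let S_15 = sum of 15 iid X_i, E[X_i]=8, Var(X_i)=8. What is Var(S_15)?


By independence, Var(S_n) = n*Var(X_1) = 15*8 = 120

120


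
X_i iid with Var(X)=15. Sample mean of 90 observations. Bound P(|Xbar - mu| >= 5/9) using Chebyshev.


Var(Xbar) = Var(X)/n = 15/90
Chebyshev: P(|Xbar-mu| >= 5/9) <= Var(Xbar)/(5/9)^2 = (1/6)/(25/81) = 27/50

27/50


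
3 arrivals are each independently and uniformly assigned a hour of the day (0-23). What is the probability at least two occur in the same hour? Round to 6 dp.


P(all different) = prod((24-i)/24 for i=0..2) = 0.878472
P(at least one match) = 1 - 0.878472 = 0.121528

0.121528


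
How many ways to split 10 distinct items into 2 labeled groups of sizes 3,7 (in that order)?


10! = 3628800
Denominator: 3!=6 * 7!=5040
Coefficient = 3628800 / 30240 = 120

120


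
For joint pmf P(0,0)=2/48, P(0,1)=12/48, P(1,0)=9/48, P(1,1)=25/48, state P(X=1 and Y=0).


Read from table: P(X=1, Y=0) = 9/48 = 3/16

3/16


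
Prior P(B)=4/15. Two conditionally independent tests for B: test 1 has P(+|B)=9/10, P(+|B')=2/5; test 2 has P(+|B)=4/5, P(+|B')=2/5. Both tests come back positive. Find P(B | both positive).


After test 1: P(+) = 9/10*4/15 + 2/5*11/15 = 8/15
P(B|+) = (6/25)/(8/15) = 9/20
After test 2 (use post1 as new prior): P(+) = 4/5*9/20 + 2/5*11/20 = 29/50
P(B|+,+) = (9/25)/(29/50) = 18/29

18/29


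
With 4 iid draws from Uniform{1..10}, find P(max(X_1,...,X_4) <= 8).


P(max <= 8) = P(all X_i <= 8) = (P(X_1 <= 8))^4
= (8/10)^4 = (4/5)^4 = 256/625

256/625


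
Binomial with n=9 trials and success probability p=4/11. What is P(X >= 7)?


P(X>=7) = P(X=7) + P(X=8) + P(X=9)
= 28901376/2357947691 + 4128768/2357947691 + 262144/2357947691
= 33292288/2357947691

33292288/2357947691


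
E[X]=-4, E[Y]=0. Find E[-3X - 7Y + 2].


E[-3X - 7Y + 2] = -3*E[X] - 7*E[Y] + 2
= (-3)*(-4) + (-7)*(0) + (2)
= 12 + 0 + 2 = 14

14


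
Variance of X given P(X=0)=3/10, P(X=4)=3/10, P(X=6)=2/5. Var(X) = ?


E[X] = 18/5, E[X^2] = 96/5
Var(X) = E[X^2] - (E[X])^2 = 96/5 - (18/5)^2 = 156/25

156/25


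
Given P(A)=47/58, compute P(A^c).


P(A') = 1 - P(A) = 1 - 47/58 = 11/58

11/58


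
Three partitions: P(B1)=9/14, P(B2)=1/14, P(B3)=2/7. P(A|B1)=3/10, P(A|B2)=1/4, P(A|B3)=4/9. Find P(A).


P(A) = P(A|B1)P(B1) + P(A|B2)P(B2) + P(A|B3)P(B3)
= 3/10*9/14 + 1/4*1/14 + 4/9*2/7
= 27/140 + 1/56 + 8/63 = 851/2520

851/2520


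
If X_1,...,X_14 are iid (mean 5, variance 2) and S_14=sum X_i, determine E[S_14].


E[S_n] = n*E[X_1] = 14*5 = 70

70


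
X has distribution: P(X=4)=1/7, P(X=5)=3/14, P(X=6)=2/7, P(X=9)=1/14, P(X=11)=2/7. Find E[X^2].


E[X^2] = sum(g(x)*P(x))
= 16*1/7 + 25*3/14 + 36*2/7 + 81*1/14 + 121*2/7
= 408/7

408/7


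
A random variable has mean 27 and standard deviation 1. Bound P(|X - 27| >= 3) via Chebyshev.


k = 3/1 = 3
Chebyshev: P(|X-mu| >= k*sigma) <= 1/k^2 = 1/3^2 = 1/9

1/9


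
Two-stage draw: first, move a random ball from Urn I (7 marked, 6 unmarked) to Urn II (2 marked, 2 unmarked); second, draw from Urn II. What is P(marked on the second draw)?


P(transfer marked) = 7/13; P(transfer unmarked) = 6/13
If marked transferred: Urn II has 3 marked of 5, so P(marked|marked moved) = 3/5
If unmarked transferred: Urn II has 2 marked of 5, so P(marked|unmarked moved) = 2/5
By total probability: P(marked) = 7/13*3/5 + 6/13*2/5 = 33/65

33/65


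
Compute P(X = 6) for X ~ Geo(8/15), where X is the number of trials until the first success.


P(X=6) = (1-p)^5 * p = (7/15)^5 * 8/15
= 16807/759375 * 8/15 = 134456/11390625

134456/11390625


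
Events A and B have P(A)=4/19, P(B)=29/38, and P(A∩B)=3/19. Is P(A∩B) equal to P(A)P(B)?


P(A)*P(B) = 4/19*29/38 = 58/361
P(A∩B) = 3/19 != 58/361, so not independent

No, A and B are not independent


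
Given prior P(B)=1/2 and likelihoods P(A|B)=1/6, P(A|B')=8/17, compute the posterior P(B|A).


P(A) = P(A|B)P(B) + P(A|B')P(B') = 1/6*1/2 + 8/17*1/2 = 65/204
P(B|A) = P(A|B)P(B)/P(A) = (1/12)/(65/204) = 17/65

17/65


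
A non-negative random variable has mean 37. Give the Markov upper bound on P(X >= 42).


Markov: P(X >= a) <= E[X]/a
P(X >= 42) <= 37/42

37/42


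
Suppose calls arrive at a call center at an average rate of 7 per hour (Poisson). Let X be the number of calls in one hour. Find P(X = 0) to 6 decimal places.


P(X=0) = e^(-7) * 7^0 / 0!
≈ 0.0009118819656 * 1 / 1
≈ 0.000912

0.000912


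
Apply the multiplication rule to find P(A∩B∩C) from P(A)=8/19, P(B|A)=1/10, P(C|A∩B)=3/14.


P(A∩B∩C) = P(A) * P(B|A) * P(C|A∩B)
= 8/19 * 1/10 * 3/14
= 4/95 * 3/14 = 6/665

6/665


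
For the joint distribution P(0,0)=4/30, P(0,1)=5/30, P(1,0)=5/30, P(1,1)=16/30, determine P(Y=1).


P(Y=1) = P(0,1)+P(1,1) = 5/30 + 16/30 = 21/30 = 7/10

7/10


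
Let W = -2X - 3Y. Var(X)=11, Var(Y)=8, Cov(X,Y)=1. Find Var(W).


Var(-2X - 3Y) = (-2)^2*Var(X) + (-3)^2*Var(Y) + 2*(-2)*(-3)*Cov(X,Y)
= 4*11 + 9*8 + 12*1
= 44 + 72 + 12 = 128

128


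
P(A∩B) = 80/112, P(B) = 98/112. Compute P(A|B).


P(A|B) = P(A∩B)/P(B) = (80/112)/(98/112) = 80/98 = 40/49

40/49


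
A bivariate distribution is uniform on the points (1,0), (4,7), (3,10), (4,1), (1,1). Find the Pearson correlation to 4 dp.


Cov(X,Y) = 2.7200, Var(X) = 1.8400, Var(Y) = 15.7600
rho = Cov/(sqrt(VarX)*sqrt(VarY)) = 0.5051

0.5051


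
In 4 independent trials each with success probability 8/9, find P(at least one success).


P(at least one) = 1 - P(none)
P(none) = (1 - 8/9)^4 = (1/9)^4 = 1/6561
P(at least one) = 1 - 1/6561 = 6560/6561

6560/6561


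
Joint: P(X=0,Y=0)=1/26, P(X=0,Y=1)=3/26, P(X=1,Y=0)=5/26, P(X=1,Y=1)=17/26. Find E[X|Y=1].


P(Y=1) = 20/26
E[X|Y=1] = (0*3 + 1*17)/20 = 17/20

17/20


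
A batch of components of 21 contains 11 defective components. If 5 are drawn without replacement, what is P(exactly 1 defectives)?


P(X=1) = C(11,1)*C(10,4) / C(21,5)
= 11*210 / 20349
= 2310/20349 = 110/969

110/969


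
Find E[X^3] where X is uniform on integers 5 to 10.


E[X^3] = (1/6) * sum(x^3 for x=5..10)
= 2925/6 = 975/2

975/2


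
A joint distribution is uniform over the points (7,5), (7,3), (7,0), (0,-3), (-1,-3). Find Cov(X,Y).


E[X]=4, E[Y]=2/5, E[XY]=59/5
Cov(X,Y) = E[XY] - E[X]E[Y] = 59/5 - 4*2/5 = 51/5

51/5


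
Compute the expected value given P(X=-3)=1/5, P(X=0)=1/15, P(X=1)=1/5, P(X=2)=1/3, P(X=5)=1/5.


E[X] = sum(x * P(x))
= -3*1/5 + 0*1/15 + 1*1/5 + 2*1/3 + 5*1/5
= 19/15

19/15


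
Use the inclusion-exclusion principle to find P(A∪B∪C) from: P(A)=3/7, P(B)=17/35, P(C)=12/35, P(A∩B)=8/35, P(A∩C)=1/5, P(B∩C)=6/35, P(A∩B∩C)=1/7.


P(A∪B∪C) = P(A)+P(B)+P(C) - P(AB)-P(AC)-P(BC) + P(ABC)
= 3/7+17/35+12/35 - 8/35-1/5-6/35 + 1/7
= 4/5

4/5


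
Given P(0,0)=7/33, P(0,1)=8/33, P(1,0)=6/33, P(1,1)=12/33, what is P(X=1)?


P(X=1) = P(1,0)+P(1,1) = 6/33 + 12/33 = 18/33 = 6/11

6/11


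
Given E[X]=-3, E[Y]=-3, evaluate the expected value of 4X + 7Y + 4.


E[4X + 7Y + 4] = 4*E[X] + 7*E[Y] + 4
= (4)*(-3) + (7)*(-3) + (4)
= -12 - 21 + 4 = -29

-29


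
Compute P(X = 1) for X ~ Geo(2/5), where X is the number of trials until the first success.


P(X=1) = (1-p)^0 * p = (3/5)^0 * 2/5
= 1 * 2/5 = 2/5

2/5


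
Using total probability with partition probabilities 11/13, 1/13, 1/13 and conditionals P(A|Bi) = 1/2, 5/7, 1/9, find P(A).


P(A) = P(A|B1)P(B1) + P(A|B2)P(B2) + P(A|B3)P(B3)
= 1/2*11/13 + 5/7*1/13 + 1/9*1/13
= 11/26 + 5/91 + 1/117 = 797/1638

797/1638


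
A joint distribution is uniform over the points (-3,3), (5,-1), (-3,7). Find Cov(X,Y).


E[X]=-1/3, E[Y]=3, E[XY]=-35/3
Cov(X,Y) = E[XY] - E[X]E[Y] = -35/3 + 1/3*3 = -32/3

-32/3


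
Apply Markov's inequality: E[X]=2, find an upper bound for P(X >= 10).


Markov: P(X >= a) <= E[X]/a
P(X >= 10) <= 2/10 = 1/5

1/5


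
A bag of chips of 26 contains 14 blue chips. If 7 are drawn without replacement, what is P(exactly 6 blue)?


P(X=6) = C(14,6)*C(12,1) / C(26,7)
= 3003*12 / 657800
= 36036/657800 = 63/1150

63/1150


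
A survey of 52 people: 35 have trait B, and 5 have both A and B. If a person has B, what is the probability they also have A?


P(A|B) = P(A∩B)/P(B) = (5/52)/(35/52) = 5/35 = 1/7

1/7


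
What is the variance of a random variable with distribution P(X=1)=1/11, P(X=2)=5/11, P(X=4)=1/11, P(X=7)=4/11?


E[X] = 43/11, E[X^2] = 233/11
Var(X) = E[X^2] - (E[X])^2 = 233/11 - (43/11)^2 = 714/121

714/121


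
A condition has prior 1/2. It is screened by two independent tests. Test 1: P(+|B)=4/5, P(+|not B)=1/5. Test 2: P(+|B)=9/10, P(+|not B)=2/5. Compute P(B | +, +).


After test 1: P(+) = 4/5*1/2 + 1/5*1/2 = 1/2
P(B|+) = (2/5)/(1/2) = 4/5
After test 2 (use post1 as new prior): P(+) = 9/10*4/5 + 2/5*1/5 = 4/5
P(B|+,+) = (18/25)/(4/5) = 9/10

9/10


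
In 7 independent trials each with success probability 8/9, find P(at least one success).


P(at least one) = 1 - P(none)
P(none) = (1 - 8/9)^7 = (1/9)^7 = 1/4782969
P(at least one) = 1 - 1/4782969 = 4782968/4782969

4782968/4782969


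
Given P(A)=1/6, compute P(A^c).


P(A') = 1 - P(A) = 1 - 1/6 = 5/6

5/6


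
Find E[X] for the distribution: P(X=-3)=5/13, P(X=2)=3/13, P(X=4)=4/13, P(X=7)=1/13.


E[X] = sum(x * P(x))
= -3*5/13 + 2*3/13 + 4*4/13 + 7*1/13
= 14/13

14/13


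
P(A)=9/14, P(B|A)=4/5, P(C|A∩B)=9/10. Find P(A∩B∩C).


P(A∩B∩C) = P(A) * P(B|A) * P(C|A∩B)
= 9/14 * 4/5 * 9/10
= 18/35 * 9/10 = 81/175

81/175


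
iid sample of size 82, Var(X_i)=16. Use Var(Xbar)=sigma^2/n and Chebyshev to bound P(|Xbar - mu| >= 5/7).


Var(Xbar) = Var(X)/n = 16/82
Chebyshev: P(|Xbar-mu| >= 5/7) <= Var(Xbar)/(5/7)^2 = (8/41)/(25/49) = 392/1025

392/1025


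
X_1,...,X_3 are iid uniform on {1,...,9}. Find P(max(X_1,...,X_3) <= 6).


P(max <= 6) = P(all X_i <= 6) = (P(X_1 <= 6))^3
= (6/9)^3 = (2/3)^3 = 8/27

8/27


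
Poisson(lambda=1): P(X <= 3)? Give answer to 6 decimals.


P(X<=3) = e^(-1)*1^0/0! + e^(-1)*1^1/1! + e^(-1)*1^2/2! + e^(-1)*1^3/3!
≈ 0.3678794412 + 0.3678794412 + 0.1839397206 + 0.0613132402
= 0.9810118432
≈ 0.981012

0.981012


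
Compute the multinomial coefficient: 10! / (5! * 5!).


10! = 3628800
Denominator: 5!=120 * 5!=120
Coefficient = 3628800 / 14400 = 252

252


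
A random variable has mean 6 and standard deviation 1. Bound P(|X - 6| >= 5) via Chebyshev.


k = 5/1 = 5
Chebyshev: P(|X-mu| >= k*sigma) <= 1/k^2 = 1/5^2 = 1/25

1/25


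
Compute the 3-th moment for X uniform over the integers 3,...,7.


E[X^3] = (1/5) * sum(x^3 for x=3..7)
= 775/5 = 155

155


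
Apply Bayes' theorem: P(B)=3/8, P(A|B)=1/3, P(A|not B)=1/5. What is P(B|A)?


P(A) = P(A|B)P(B) + P(A|B')P(B') = 1/3*3/8 + 1/5*5/8 = 1/4
P(B|A) = P(A|B)P(B)/P(A) = (1/8)/(1/4) = 1/2

1/2


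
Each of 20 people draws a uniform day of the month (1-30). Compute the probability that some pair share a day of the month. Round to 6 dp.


P(all different) = prod((30-i)/30 for i=0..19) = 0.000210
P(at least one match) = 1 - 0.000210 = 0.999790

0.999790


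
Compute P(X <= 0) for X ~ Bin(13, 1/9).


P(X<=0) = P(X=0)
= 549755813888/2541865828329
= 549755813888/2541865828329

549755813888/2541865828329


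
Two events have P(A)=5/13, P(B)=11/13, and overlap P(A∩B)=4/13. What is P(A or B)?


P(A∪B) = P(A) + P(B) - P(A∩B)
= 5/13 + 11/13 - 4/13 = 12/13

12/13


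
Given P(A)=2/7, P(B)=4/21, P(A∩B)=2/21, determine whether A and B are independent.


P(A)*P(B) = 2/7*4/21 = 8/147
P(A∩B) = 2/21 != 8/147, so not independent

No, A and B are not independent


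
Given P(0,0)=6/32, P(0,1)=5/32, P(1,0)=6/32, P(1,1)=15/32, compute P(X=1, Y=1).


Read from table: P(X=1, Y=1) = 15/32

15/32


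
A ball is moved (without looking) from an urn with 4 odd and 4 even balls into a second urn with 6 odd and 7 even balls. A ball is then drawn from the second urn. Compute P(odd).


P(transfer odd) = 4/8 = 1/2; P(transfer even) = 1/2
If odd transferred: Urn II has 7 odd of 14, so P(odd|odd moved) = 1/2
If even transferred: Urn II has 6 odd of 14, so P(odd|even moved) = 3/7
By total probability: P(odd) = 1/2*1/2 + 1/2*3/7 = 13/28

13/28


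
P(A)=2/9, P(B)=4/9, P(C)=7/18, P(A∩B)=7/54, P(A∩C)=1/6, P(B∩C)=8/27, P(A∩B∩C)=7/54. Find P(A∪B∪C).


P(A∪B∪C) = P(A)+P(B)+P(C) - P(AB)-P(AC)-P(BC) + P(ABC)
= 2/9+4/9+7/18 - 7/54-1/6-8/27 + 7/54
= 16/27

16/27


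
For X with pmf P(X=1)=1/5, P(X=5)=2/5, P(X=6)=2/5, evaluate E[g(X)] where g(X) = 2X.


E[2X] = sum(g(x)*P(x))
= 2*1/5 + 10*2/5 + 12*2/5
= 46/5

46/5


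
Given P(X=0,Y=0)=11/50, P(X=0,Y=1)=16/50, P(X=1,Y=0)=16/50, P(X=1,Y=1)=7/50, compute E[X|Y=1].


P(Y=1) = 23/50
E[X|Y=1] = (0*16 + 1*7)/23 = 7/23

7/23


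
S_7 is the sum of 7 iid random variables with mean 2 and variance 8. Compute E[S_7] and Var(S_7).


E[S_n] = n*mu = 7*2 = 14
Var(S_n) = n*sigma^2 = 7*8 = 56

E[S_7]=14, Var(S_7)=56


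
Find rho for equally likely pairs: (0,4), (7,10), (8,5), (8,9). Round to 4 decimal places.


Cov(X,Y) = 5.2500, Var(X) = 11.1875, Var(Y) = 6.5000
rho = Cov/(sqrt(VarX)*sqrt(VarY)) = 0.6157

0.6157


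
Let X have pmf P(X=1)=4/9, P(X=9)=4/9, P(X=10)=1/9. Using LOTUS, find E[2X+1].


E[2X+1] = sum(g(x)*P(x))
= 3*4/9 + 19*4/9 + 21*1/9
= 109/9

109/9


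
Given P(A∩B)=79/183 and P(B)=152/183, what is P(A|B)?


P(A|B) = P(A∩B)/P(B) = (79/183)/(152/183) = 79/152

79/152


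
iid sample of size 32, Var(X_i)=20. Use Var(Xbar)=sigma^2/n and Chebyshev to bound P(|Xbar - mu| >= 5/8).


Var(Xbar) = Var(X)/n = 20/32
Chebyshev: P(|Xbar-mu| >= 5/8) <= Var(Xbar)/(5/8)^2 = (5/8)/(25/64) = 8/5
Bound exceeds 1, so trivial bound: 1

1


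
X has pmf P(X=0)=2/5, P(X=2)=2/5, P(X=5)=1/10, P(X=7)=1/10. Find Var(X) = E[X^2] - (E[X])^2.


E[X] = 2, E[X^2] = 9
Var(X) = E[X^2] - (E[X])^2 = 9 - (2)^2 = 5

5


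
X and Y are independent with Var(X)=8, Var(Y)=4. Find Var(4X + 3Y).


Independence => Cov(X,Y)=0
Var(4X + 3Y) = 4^2*Var(X) + 3^2*Var(Y)
= 16*8 + 9*4 = 164

164


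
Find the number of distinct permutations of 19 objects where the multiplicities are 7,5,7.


19! = 121645100408832000
Denominator: 7!=5040 * 5!=120 * 7!=5040
Coefficient = 121645100408832000 / 3048192000 = 39907296

39907296


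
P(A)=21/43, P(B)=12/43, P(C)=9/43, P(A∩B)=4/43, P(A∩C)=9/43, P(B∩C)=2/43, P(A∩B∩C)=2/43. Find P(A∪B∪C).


P(A∪B∪C) = P(A)+P(B)+P(C) - P(AB)-P(AC)-P(BC) + P(ABC)
= 21/43+12/43+9/43 - 4/43-9/43-2/43 + 2/43
= 29/43

29/43


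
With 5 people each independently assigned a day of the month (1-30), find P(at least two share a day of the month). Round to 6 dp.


P(all different) = prod((30-i)/30 for i=0..4) = 0.703733
P(at least one match) = 1 - 0.703733 = 0.296267

0.296267


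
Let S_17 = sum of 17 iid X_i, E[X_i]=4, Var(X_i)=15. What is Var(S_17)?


By independence, Var(S_n) = n*Var(X_1) = 17*15 = 255

255


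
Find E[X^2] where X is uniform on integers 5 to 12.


E[X^2] = (1/8) * sum(x^2 for x=5..12)
= 620/8 = 155/2

155/2


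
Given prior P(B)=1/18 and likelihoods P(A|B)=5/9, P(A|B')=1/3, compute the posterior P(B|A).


P(A) = P(A|B)P(B) + P(A|B')P(B') = 5/9*1/18 + 1/3*17/18 = 28/81
P(B|A) = P(A|B)P(B)/P(A) = (5/162)/(28/81) = 5/56

5/56


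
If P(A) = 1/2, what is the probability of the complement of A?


P(A') = 1 - P(A) = 1 - 1/2 = 1/2

1/2


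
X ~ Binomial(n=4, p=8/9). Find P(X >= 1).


P(X>=1) = P(X=1) + P(X=2) + P(X=3) + P(X=4)
= 32/6561 + 128/2187 + 2048/6561 + 4096/6561
= 6560/6561

6560/6561


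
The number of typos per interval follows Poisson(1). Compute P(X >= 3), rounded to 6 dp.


P(X>=3) = 1 - P(X<=2) = 1 - (e^(-1)*1^0/0! + e^(-1)*1^1/1! + e^(-1)*1^2/2!)
≈ 1 - (0.3678794412 + 0.3678794412 + 0.1839397206)
= 1 - 0.9196986030 = 0.0803013970
≈ 0.080301

0.080301


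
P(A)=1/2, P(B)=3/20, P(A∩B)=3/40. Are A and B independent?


P(A)*P(B) = 1/2*3/20 = 3/40
P(A∩B) = 3/40, which equals P(A)P(B), so independent

Yes, A and B are independent


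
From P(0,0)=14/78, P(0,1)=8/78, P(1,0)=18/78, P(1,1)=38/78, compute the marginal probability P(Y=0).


P(Y=0) = P(0,0)+P(1,0) = 14/78 + 18/78 = 32/78 = 16/39

16/39


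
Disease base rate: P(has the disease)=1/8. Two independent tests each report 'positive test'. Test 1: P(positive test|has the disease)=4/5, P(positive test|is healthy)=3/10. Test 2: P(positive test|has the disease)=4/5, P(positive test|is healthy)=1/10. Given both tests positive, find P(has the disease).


After test 1: P(+) = 4/5*1/8 + 3/10*7/8 = 29/80
P(B|+) = (1/10)/(29/80) = 8/29
After test 2 (use post1 as new prior): P(+) = 4/5*8/29 + 1/10*21/29 = 17/58
P(B|+,+) = (32/145)/(17/58) = 64/85

64/85


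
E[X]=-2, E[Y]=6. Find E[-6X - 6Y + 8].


E[-6X - 6Y + 8] = -6*E[X] - 6*E[Y] + 8
= (-6)*(-2) + (-6)*(6) + (8)
= 12 - 36 + 8 = -16

-16


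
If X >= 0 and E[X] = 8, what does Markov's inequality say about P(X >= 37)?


Markov: P(X >= a) <= E[X]/a
P(X >= 37) <= 8/37

8/37


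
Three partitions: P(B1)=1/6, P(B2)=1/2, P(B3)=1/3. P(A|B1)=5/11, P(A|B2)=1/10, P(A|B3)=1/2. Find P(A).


P(A) = P(A|B1)P(B1) + P(A|B2)P(B2) + P(A|B3)P(B3)
= 5/11*1/6 + 1/10*1/2 + 1/2*1/3
= 5/66 + 1/20 + 1/6 = 193/660

193/660


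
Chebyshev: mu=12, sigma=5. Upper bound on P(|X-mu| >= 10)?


k = 10/5 = 2
Chebyshev: P(|X-mu| >= k*sigma) <= 1/k^2 = 1/2^2 = 1/4

1/4


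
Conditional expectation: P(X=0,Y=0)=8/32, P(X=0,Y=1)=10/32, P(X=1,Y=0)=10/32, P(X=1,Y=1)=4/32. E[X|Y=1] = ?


P(Y=1) = 14/32
E[X|Y=1] = (0*10 + 1*4)/14 = 4/14 = 2/7

2/7


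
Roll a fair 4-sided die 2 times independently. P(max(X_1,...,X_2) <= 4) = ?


P(max <= 4) = P(all X_i <= 4) = (P(X_1 <= 4))^2
= (4/4)^2 = 1^2 = 1

1


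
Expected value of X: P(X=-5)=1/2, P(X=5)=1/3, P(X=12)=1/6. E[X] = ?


E[X] = sum(x * P(x))
= -5*1/2 + 5*1/3 + 12*1/6
= 7/6

7/6


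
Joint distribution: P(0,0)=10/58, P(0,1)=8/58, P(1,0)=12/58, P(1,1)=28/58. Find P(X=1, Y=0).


Read from table: P(X=1, Y=0) = 12/58 = 6/29

6/29


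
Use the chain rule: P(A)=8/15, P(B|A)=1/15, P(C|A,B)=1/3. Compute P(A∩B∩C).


P(A∩B∩C) = P(A) * P(B|A) * P(C|A∩B)
= 8/15 * 1/15 * 1/3
= 8/225 * 1/3 = 8/675

8/675


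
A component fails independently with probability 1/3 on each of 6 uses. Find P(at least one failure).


P(at least one) = 1 - P(none)
P(none) = (1 - 1/3)^6 = (2/3)^6 = 64/729
P(at least one) = 1 - 64/729 = 665/729

665/729


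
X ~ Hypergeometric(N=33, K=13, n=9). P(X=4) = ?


P(X=4) = C(13,4)*C(20,5) / C(33,9)
= 715*15504 / 38567100
= 11085360/38567100 = 1292/4495

1292/4495


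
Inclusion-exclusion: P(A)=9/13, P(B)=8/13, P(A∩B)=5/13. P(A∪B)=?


P(A∪B) = P(A) + P(B) - P(A∩B)
= 9/13 + 8/13 - 5/13 = 12/13

12/13


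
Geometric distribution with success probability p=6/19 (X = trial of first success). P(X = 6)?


P(X=6) = (1-p)^5 * p = (13/19)^5 * 6/19
= 371293/2476099 * 6/19 = 2227758/47045881

2227758/47045881


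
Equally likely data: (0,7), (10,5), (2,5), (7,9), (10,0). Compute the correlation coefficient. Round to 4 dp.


Cov(X,Y) = -5.5600, Var(X) = 16.9600, Var(Y) = 8.9600
rho = Cov/(sqrt(VarX)*sqrt(VarY)) = -0.4510

-0.4510


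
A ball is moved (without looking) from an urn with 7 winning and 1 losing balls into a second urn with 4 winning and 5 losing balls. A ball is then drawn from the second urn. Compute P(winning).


P(transfer winning) = 7/8; P(transfer losing) = 1/8
If winning transferred: Urn II has 5 winning of 10, so P(winning|winning moved) = 1/2
If losing transferred: Urn II has 4 winning of 10, so P(winning|losing moved) = 2/5
By total probability: P(winning) = 7/8*1/2 + 1/8*2/5 = 39/80

39/80


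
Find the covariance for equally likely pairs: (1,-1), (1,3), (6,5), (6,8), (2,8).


E[X]=16/5, E[Y]=23/5, E[XY]=96/5
Cov(X,Y) = E[XY] - E[X]E[Y] = 96/5 - 16/5*23/5 = 112/25

112/25


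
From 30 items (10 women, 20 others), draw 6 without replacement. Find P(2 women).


P(X=2) = C(10,2)*C(20,4) / C(30,6)
= 45*4845 / 593775
= 218025/593775 = 969/2639

969/2639


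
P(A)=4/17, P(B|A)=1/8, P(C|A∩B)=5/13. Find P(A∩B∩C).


P(A∩B∩C) = P(A) * P(B|A) * P(C|A∩B)
= 4/17 * 1/8 * 5/13
= 1/34 * 5/13 = 5/442

5/442


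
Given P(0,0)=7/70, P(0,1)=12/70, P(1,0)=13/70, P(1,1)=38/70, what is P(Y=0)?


P(Y=0) = P(0,0)+P(1,0) = 7/70 + 13/70 = 20/70 = 2/7

2/7


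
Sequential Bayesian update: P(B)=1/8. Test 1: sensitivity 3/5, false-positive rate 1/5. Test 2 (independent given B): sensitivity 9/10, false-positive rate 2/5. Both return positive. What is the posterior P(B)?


After test 1: P(+) = 3/5*1/8 + 1/5*7/8 = 1/4
P(B|+) = (3/40)/(1/4) = 3/10
After test 2 (use post1 as new prior): P(+) = 9/10*3/10 + 2/5*7/10 = 11/20
P(B|+,+) = (27/100)/(11/20) = 27/55

27/55


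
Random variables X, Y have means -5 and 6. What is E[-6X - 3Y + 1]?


E[-6X - 3Y + 1] = -6*E[X] - 3*E[Y] + 1
= (-6)*(-5) + (-3)*(6) + (1)
= 30 - 18 + 1 = 13

13


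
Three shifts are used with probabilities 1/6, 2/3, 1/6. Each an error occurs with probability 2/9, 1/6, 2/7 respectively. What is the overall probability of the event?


P(A) = P(A|B1)P(B1) + P(A|B2)P(B2) + P(A|B3)P(B3)
= 2/9*1/6 + 1/6*2/3 + 2/7*1/6
= 1/27 + 1/9 + 1/21 = 37/189

37/189


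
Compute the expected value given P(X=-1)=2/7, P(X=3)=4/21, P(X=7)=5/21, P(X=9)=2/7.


E[X] = sum(x * P(x))
= -1*2/7 + 3*4/21 + 7*5/21 + 9*2/7
= 95/21

95/21


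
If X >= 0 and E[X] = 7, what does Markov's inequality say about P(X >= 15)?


Markov: P(X >= a) <= E[X]/a
P(X >= 15) <= 7/15

7/15


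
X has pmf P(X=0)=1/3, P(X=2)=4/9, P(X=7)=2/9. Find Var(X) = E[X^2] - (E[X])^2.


E[X] = 22/9, E[X^2] = 38/3
Var(X) = E[X^2] - (E[X])^2 = 38/3 - (22/9)^2 = 542/81

542/81


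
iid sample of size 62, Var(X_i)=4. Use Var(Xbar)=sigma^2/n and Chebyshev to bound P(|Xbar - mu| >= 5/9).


Var(Xbar) = Var(X)/n = 4/62
Chebyshev: P(|Xbar-mu| >= 5/9) <= Var(Xbar)/(5/9)^2 = (2/31)/(25/81) = 162/775

162/775


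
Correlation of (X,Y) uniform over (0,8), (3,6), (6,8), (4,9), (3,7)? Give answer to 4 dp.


Cov(X,Y) = 0.2800, Var(X) = 3.7600, Var(Y) = 1.0400
rho = Cov/(sqrt(VarX)*sqrt(VarY)) = 0.1416

0.1416


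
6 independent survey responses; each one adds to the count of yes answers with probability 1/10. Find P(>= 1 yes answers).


P(at least one) = 1 - P(none)
P(none) = (1 - 1/10)^6 = (9/10)^6 = 531441/1000000
P(at least one) = 1 - 531441/1000000 = 468559/1000000

468559/1000000


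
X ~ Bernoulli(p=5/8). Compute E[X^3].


For Bernoulli: X in {0,1}
E[X^3] = 0^3*(1-5/8) + 1^3*5/8 = 5/8

5/8


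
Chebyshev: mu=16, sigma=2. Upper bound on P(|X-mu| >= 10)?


k = 10/2 = 5
Chebyshev: P(|X-mu| >= k*sigma) <= 1/k^2 = 1/5^2 = 1/25

1/25


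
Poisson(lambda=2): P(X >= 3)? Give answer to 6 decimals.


P(X>=3) = 1 - P(X<=2) = 1 - (e^(-2)*2^0/0! + e^(-2)*2^1/1! + e^(-2)*2^2/2!)
≈ 1 - (0.1353352832 + 0.2706705665 + 0.2706705665)
= 1 - 0.6766764162 = 0.3233235838
≈ 0.323324

0.323324


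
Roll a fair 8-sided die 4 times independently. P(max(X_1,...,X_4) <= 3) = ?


P(max <= 3) = P(all X_i <= 3) = (P(X_1 <= 3))^4
= (3/8)^4 = 81/4096

81/4096


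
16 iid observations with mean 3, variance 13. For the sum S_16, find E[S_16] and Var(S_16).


E[S_n] = n*mu = 16*3 = 48
Var(S_n) = n*sigma^2 = 16*13 = 208

E[S_16]=48, Var(S_16)=208


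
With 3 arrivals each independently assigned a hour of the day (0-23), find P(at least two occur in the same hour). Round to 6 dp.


P(all different) = prod((24-i)/24 for i=0..2) = 0.878472
P(at least one match) = 1 - 0.878472 = 0.121528

0.121528


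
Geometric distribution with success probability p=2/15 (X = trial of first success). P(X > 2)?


P(X > 2) = P(first 2 trials all fail) = (1-p)^2 = (13/15)^2 = 169/225

169/225


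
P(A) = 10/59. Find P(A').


P(A') = 1 - P(A) = 1 - 10/59 = 49/59

49/59


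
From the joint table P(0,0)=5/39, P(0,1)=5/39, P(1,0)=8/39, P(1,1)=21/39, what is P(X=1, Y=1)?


Read from table: P(X=1, Y=1) = 21/39 = 7/13

7/13


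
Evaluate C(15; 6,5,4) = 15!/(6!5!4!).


15! = 1307674368000
Denominator: 6!=720 * 5!=120 * 4!=24
Coefficient = 1307674368000 / 2073600 = 630630

630630


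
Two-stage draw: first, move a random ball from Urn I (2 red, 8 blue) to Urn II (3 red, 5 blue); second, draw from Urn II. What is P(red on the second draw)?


P(transfer red) = 2/10 = 1/5; P(transfer blue) = 4/5
If red transferred: Urn II has 4 red of 9, so P(red|red moved) = 4/9
If blue transferred: Urn II has 3 red of 9, so P(red|blue moved) = 1/3
By total probability: P(red) = 1/5*4/9 + 4/5*1/3 = 16/45

16/45


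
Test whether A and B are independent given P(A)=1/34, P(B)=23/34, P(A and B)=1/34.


P(A)*P(B) = 1/34*23/34 = 23/1156
P(A∩B) = 1/34 != 23/1156, so not independent

No, A and B are not independent


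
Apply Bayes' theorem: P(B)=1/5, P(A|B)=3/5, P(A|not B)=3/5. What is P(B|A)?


P(A) = P(A|B)P(B) + P(A|B')P(B') = 3/5*1/5 + 3/5*4/5 = 3/5
P(B|A) = P(A|B)P(B)/P(A) = (3/25)/(3/5) = 1/5

1/5


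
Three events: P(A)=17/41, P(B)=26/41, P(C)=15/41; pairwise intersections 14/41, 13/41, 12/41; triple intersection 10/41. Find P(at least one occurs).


P(A∪B∪C) = P(A)+P(B)+P(C) - P(AB)-P(AC)-P(BC) + P(ABC)
= 17/41+26/41+15/41 - 14/41-13/41-12/41 + 10/41
= 29/41

29/41


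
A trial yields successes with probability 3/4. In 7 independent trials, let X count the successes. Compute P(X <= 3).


P(X<=3) = P(X=0) + P(X=1) + P(X=2) + P(X=3)
= 1/16384 + 21/16384 + 189/16384 + 945/16384
= 289/4096

289/4096


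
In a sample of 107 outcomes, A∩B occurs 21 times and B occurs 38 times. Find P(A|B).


P(A|B) = P(A∩B)/P(B) = (21/107)/(38/107) = 21/38

21/38


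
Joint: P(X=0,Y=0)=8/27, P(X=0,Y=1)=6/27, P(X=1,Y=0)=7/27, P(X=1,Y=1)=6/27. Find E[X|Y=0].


P(Y=0) = 15/27
E[X|Y=0] = (0*8 + 1*7)/15 = 7/15

7/15


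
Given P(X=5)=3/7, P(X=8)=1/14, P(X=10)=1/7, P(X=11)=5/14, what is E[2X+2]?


E[2X+2] = sum(g(x)*P(x))
= 12*3/7 + 18*1/14 + 22*1/7 + 24*5/14
= 127/7

127/7


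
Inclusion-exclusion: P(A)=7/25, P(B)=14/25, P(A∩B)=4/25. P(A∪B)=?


P(A∪B) = P(A) + P(B) - P(A∩B)
= 7/25 + 14/25 - 4/25 = 17/25

17/25


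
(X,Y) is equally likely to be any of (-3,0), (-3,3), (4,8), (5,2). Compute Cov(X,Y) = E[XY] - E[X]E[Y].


E[X]=3/4, E[Y]=13/4, E[XY]=33/4
Cov(X,Y) = E[XY] - E[X]E[Y] = 33/4 - 3/4*13/4 = 93/16

93/16


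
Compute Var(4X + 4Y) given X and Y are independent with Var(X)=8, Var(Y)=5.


Independence => Cov(X,Y)=0
Var(4X + 4Y) = 4^2*Var(X) + 4^2*Var(Y)
= 16*8 + 16*5 = 208

208


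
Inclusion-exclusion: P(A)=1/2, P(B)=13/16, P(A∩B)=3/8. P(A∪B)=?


P(A∪B) = P(A) + P(B) - P(A∩B)
= 1/2 + 13/16 - 3/8 = 15/16

15/16


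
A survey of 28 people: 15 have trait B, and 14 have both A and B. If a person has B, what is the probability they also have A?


P(A|B) = P(A∩B)/P(B) = (14/28)/(15/28) = 14/15

14/15


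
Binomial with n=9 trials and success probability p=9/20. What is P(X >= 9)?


P(X>=9) = P(X=9)
= 387420489/512000000000
= 387420489/512000000000

387420489/512000000000


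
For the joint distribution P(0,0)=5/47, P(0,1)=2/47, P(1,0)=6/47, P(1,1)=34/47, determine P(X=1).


P(X=1) = P(1,0)+P(1,1) = 6/47 + 34/47 = 40/47

40/47


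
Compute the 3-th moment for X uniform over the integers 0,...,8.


E[X^3] = (1/9) * sum(x^3 for x=0..8)
= 1296/9 = 144

144


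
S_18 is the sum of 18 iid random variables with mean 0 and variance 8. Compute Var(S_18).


By independence, Var(S_n) = n*Var(X_1) = 18*8 = 144

144


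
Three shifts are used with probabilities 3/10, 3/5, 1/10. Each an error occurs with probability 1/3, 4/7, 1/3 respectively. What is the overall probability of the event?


P(A) = P(A|B1)P(B1) + P(A|B2)P(B2) + P(A|B3)P(B3)
= 1/3*3/10 + 4/7*3/5 + 1/3*1/10
= 1/10 + 12/35 + 1/30 = 10/21

10/21


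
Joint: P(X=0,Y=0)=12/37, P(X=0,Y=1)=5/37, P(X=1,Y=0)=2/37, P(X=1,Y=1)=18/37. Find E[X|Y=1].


P(Y=1) = 23/37
E[X|Y=1] = (0*5 + 1*18)/23 = 18/23

18/23


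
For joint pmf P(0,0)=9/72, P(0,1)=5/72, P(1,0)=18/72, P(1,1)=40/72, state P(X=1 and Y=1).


Read from table: P(X=1, Y=1) = 40/72 = 5/9

5/9


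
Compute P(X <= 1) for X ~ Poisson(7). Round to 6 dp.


P(X<=1) = e^(-7)*7^0/0! + e^(-7)*7^1/1!
≈ 0.0009118820 + 0.0063831738
= 0.0072950558
≈ 0.007295

0.007295


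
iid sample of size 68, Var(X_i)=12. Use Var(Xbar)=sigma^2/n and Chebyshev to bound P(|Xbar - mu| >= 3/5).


Var(Xbar) = Var(X)/n = 12/68
Chebyshev: P(|Xbar-mu| >= 3/5) <= Var(Xbar)/(3/5)^2 = (3/17)/(9/25) = 25/51

25/51


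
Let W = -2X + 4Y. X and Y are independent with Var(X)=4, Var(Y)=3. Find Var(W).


Independence => Cov(X,Y)=0
Var(-2X + 4Y) = (-2)^2*Var(X) + 4^2*Var(Y)
= 4*4 + 16*3 = 64

64


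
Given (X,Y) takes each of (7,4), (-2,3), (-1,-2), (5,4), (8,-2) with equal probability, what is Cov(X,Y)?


E[X]=17/5, E[Y]=7/5, E[XY]=28/5
Cov(X,Y) = E[XY] - E[X]E[Y] = 28/5 - 17/5*7/5 = 21/25

21/25


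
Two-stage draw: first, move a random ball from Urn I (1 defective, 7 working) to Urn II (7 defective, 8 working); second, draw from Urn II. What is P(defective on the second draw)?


P(transfer defective) = 1/8; P(transfer working) = 7/8
If defective transferred: Urn II has 8 defective of 16, so P(defective|defective moved) = 1/2
If working transferred: Urn II has 7 defective of 16, so P(defective|working moved) = 7/16
By total probability: P(defective) = 1/8*1/2 + 7/8*7/16 = 57/128

57/128


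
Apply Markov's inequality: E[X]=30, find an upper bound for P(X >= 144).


Markov: P(X >= a) <= E[X]/a
P(X >= 144) <= 30/144 = 5/24

5/24


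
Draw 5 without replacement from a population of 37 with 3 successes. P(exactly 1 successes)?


P(X=1) = C(3,1)*C(34,4) / C(37,5)
= 3*46376 / 435897
= 139128/435897 = 248/777

248/777


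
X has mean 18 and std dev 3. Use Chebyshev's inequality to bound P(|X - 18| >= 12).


k = 12/3 = 4
Chebyshev: P(|X-mu| >= k*sigma) <= 1/k^2 = 1/4^2 = 1/16

1/16


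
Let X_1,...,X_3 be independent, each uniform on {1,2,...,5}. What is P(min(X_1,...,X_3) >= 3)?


P(min >= 3) = P(all X_i >= 3) = (P(X_1 >= 3))^3
= (3/5)^3 = 27/125

27/125


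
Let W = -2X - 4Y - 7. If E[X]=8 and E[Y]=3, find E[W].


E[-2X - 4Y - 7] = -2*E[X] - 4*E[Y] - 7
= (-2)*(8) + (-4)*(3) + (-7)
= -16 - 12 - 7 = -35

-35


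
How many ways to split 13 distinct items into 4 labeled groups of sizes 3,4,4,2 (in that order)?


13! = 6227020800
Denominator: 3!=6 * 4!=24 * 4!=24 * 2!=2
Coefficient = 6227020800 / 6912 = 900900

900900


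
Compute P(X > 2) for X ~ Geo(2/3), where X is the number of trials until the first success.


P(X > 2) = P(first 2 trials all fail) = (1-p)^2 = (1/3)^2 = 1/9

1/9


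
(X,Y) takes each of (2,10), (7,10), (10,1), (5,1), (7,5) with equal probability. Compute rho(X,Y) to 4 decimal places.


Cov(X,Y) = -5.4800, Var(X) = 6.9600, Var(Y) = 16.2400
rho = Cov/(sqrt(VarX)*sqrt(VarY)) = -0.5154

-0.5154


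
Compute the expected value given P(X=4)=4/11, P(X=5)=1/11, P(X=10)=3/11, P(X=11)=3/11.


E[X] = sum(x * P(x))
= 4*4/11 + 5*1/11 + 10*3/11 + 11*3/11
= 84/11

84/11


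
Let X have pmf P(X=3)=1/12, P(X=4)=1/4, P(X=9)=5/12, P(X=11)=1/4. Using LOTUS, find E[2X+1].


E[2X+1] = sum(g(x)*P(x))
= 7*1/12 + 9*1/4 + 19*5/12 + 23*1/4
= 33/2

33/2


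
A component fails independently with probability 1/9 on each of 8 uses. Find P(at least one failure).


P(at least one) = 1 - P(none)
P(none) = (1 - 1/9)^8 = (8/9)^8 = 16777216/43046721
P(at least one) = 1 - 16777216/43046721 = 26269505/43046721

26269505/43046721


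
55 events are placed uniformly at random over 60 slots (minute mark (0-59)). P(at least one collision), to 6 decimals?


P(all different) = prod((60-i)/60 for i=0..54) = 0.000000
P(at least one match) = 1 - 0.000000 = 1.000000

1.000000


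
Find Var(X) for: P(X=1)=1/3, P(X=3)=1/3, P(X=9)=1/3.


E[X] = 13/3, E[X^2] = 91/3
Var(X) = E[X^2] - (E[X])^2 = 91/3 - (13/3)^2 = 104/9

104/9


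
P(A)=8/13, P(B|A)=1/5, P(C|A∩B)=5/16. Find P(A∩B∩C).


P(A∩B∩C) = P(A) * P(B|A) * P(C|A∩B)
= 8/13 * 1/5 * 5/16
= 8/65 * 5/16 = 1/26

1/26


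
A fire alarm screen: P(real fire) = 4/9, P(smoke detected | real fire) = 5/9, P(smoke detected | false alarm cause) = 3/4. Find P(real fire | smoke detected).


P(A) = P(A|B)P(B) + P(A|B')P(B') = 5/9*4/9 + 3/4*5/9 = 215/324
P(B|A) = P(A|B)P(B)/P(A) = (20/81)/(215/324) = 16/43

16/43


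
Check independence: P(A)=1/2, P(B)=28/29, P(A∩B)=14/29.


P(A)*P(B) = 1/2*28/29 = 14/29
P(A∩B) = 14/29, which equals P(A)P(B), so independent

Yes, A and B are independent


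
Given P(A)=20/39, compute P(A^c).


P(A') = 1 - P(A) = 1 - 20/39 = 19/39

19/39


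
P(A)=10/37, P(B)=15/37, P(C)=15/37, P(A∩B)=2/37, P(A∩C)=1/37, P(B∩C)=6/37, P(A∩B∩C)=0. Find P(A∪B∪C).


P(A∪B∪C) = P(A)+P(B)+P(C) - P(AB)-P(AC)-P(BC) + P(ABC)
= 10/37+15/37+15/37 - 2/37-1/37-6/37 + 0
= 31/37

31/37


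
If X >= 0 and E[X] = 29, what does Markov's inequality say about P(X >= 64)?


Markov: P(X >= a) <= E[X]/a
P(X >= 64) <= 29/64

29/64


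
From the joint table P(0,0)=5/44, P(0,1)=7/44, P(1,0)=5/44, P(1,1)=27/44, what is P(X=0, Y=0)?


Read from table: P(X=0, Y=0) = 5/44

5/44


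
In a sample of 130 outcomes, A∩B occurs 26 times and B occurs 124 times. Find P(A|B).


P(A|B) = P(A∩B)/P(B) = (26/130)/(124/130) = 26/124 = 13/62

13/62


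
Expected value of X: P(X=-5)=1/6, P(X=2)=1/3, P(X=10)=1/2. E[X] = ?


E[X] = sum(x * P(x))
= -5*1/6 + 2*1/3 + 10*1/2
= 29/6

29/6


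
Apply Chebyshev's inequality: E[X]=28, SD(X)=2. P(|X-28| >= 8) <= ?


k = 8/2 = 4
Chebyshev: P(|X-mu| >= k*sigma) <= 1/k^2 = 1/4^2 = 1/16

1/16


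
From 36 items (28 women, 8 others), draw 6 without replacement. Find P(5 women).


P(X=5) = C(28,5)*C(8,1) / C(36,6)
= 98280*8 / 1947792
= 786240/1947792 = 2340/5797

2340/5797


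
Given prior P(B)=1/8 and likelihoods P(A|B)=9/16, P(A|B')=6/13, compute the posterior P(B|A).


P(A) = P(A|B)P(B) + P(A|B')P(B') = 9/16*1/8 + 6/13*7/8 = 789/1664
P(B|A) = P(A|B)P(B)/P(A) = (9/128)/(789/1664) = 39/263

39/263


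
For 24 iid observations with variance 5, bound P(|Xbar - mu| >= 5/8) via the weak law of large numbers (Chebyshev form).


Var(Xbar) = Var(X)/n = 5/24
Chebyshev: P(|Xbar-mu| >= 5/8) <= Var(Xbar)/(5/8)^2 = (5/24)/(25/64) = 8/15

8/15


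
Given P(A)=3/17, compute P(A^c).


P(A') = 1 - P(A) = 1 - 3/17 = 14/17

14/17


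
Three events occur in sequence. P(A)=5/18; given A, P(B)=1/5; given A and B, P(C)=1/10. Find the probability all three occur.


P(A∩B∩C) = P(A) * P(B|A) * P(C|A∩B)
= 5/18 * 1/5 * 1/10
= 1/18 * 1/10 = 1/180

1/180
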